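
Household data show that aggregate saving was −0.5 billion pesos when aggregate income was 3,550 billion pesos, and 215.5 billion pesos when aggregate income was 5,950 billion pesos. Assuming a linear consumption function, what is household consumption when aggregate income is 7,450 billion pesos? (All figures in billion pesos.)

MPS = ΔS/ΔY = (215.5 − (-0.5))/(5950 − 3550) = 216/2400 = 0.09
MPC = 1 − MPS = 0.91
Autonomous saving = -0.5 − 0.09(3550) = -320, so a = 320
C = 320 + 0.91(7450) = 320 + 6779.5 = 7099.5

C = 7099.5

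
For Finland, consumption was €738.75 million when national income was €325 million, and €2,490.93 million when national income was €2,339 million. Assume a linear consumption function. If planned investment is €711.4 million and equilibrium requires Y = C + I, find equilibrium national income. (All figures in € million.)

MPC = (2490.93 − 738.75)/(2339 − 325) = 1752.18/2014 = 0.87
a = 738.75 − 0.87(325) = 456
Equilibrium: Y = 456 + 0.87Y + 711.4
0.13Y = 1167.4, so Y = 1167.4/0.13 = 8980

Y = 8980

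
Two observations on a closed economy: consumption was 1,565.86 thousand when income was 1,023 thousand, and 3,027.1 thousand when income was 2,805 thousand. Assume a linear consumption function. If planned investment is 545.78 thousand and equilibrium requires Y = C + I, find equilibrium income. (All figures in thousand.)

Y = 7071

MPC = (3027.1 − 1565.86)/(2805 − 1023) = 1461.24/1782 = 0.82
a = 1565.86 − 0.82(1023) = 727
Equilibrium: Y = 727 + 0.82Y + 545.78
0.18Y = 1272.78, so Y = 1272.78/0.18 = 7071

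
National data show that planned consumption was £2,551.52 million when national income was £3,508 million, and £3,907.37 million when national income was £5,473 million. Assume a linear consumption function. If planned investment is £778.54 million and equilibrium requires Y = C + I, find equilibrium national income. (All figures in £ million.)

Y = 2934

MPC = (3907.37 − 2551.52)/(5473 − 3508) = 1355.85/1965 = 0.69
a = 2551.52 − 0.69(3508) = 131
Equilibrium: Y = 131 + 0.69Y + 778.54
0.31Y = 909.54, so Y = 909.54/0.31 = 2934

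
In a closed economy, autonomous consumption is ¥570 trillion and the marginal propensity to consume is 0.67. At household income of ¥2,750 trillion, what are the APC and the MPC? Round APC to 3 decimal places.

APC = 0.877; MPC = 0.67

MPC = 0.67 (the slope of the consumption function)
C = 570 + 0.67(2750) = 2412.5, so APC = 2412.5/2750 = 0.877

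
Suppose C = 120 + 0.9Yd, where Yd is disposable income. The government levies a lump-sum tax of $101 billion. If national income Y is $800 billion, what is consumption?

C = 749.1

Yd = Y − T = 800 − 101 = 699
C = 120 + 0.9(699) = 120 + 629.1 = 749.1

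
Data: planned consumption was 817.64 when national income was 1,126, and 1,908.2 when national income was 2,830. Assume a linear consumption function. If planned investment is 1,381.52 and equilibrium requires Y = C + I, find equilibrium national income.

MPC = (1908.2 − 817.64)/(2830 − 1126) = 1090.56/1704 = 0.64
a = 817.64 − 0.64(1126) = 97
Equilibrium: Y = 97 + 0.64Y + 1381.52
0.36Y = 1478.52, so Y = 1478.52/0.36 = 4107

Y = 4107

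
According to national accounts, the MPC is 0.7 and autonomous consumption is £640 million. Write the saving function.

S = Y − C = Y − (640 + 0.7Y) = -640 + (1 − 0.7)Y

S = -640 + 0.3Y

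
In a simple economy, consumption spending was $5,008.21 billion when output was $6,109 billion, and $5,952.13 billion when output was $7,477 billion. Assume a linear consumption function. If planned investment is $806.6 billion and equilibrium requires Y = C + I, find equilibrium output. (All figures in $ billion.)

Y = 5160

MPC = (5952.13 − 5008.21)/(7477 − 6109) = 943.92/1368 = 0.69
a = 5008.21 − 0.69(6109) = 793
Equilibrium: Y = 793 + 0.69Y + 806.6
0.31Y = 1599.6, so Y = 1599.6/0.31 = 5160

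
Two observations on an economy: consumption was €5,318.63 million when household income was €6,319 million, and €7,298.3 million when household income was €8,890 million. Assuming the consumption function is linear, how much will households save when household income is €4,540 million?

MPC = (7298.3 − 5318.63)/(8890 − 6319) = 1979.67/2571 = 0.77
a = 5318.63 − 0.77(6319) = 5318.63 − 4865.63 = 453
C = 453 + 0.77(4540) = 3948.8
S = 4540 − 3948.8 = 591.2

S = 591.2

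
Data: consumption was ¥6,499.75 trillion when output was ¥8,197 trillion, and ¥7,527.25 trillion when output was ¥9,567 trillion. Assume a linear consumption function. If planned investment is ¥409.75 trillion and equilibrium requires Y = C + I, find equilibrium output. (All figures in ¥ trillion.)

Y = 3047

MPC = (7527.25 − 6499.75)/(9567 − 8197) = 1027.5/1370 = 0.75
a = 6499.75 − 0.75(8197) = 352
Equilibrium: Y = 352 + 0.75Y + 409.75
0.25Y = 761.75, so Y = 761.75/0.25 = 3047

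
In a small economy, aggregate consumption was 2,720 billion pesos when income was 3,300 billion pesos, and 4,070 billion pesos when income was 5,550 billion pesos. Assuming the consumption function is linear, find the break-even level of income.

Y = 1850

MPC = (4070 − 2720)/(5550 − 3300) = 1350/2250 = 0.6
a = 2720 − 0.6(3300) = 2720 − 1980 = 740
Break-even: Y = a/(1−MPC) = 740/0.4 = 1850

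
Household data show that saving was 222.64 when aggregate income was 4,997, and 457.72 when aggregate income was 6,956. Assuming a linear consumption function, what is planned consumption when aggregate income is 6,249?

MPS = ΔS/ΔY = (457.72 − 222.64)/(6956 − 4997) = 235.08/1959 = 0.12
MPC = 1 − MPS = 0.88
Autonomous saving = 222.64 − 0.12(4997) = -377, so a = 377
C = 377 + 0.88(6249) = 377 + 5499.12 = 5876.12

C = 5876.12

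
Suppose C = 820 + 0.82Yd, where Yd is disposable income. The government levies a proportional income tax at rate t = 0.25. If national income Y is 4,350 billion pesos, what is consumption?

C = 3495.25

Yd = (1 − 0.25)(4350) = 0.75(4350) = 3262.5
C = 820 + 0.82(3262.5) = 820 + 2675.25 = 3495.25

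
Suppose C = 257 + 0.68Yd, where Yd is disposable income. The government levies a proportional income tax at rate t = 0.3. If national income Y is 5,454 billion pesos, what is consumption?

Yd = (1 − 0.3)(5454) = 0.7(5454) = 3817.8
C = 257 + 0.68(3817.8) = 257 + 2596.104 = 2853.104

C = 2853.104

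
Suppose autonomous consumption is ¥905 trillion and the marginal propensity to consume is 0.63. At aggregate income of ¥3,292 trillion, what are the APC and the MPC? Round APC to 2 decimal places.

APC = 0.90; MPC = 0.63

MPC = 0.63 (the slope of the consumption function)
C = 905 + 0.63(3292) = 2978.96, so APC = 2978.96/3292 = 0.90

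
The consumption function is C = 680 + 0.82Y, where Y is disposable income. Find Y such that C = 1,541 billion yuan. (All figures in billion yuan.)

680 + 0.82Y = 1541
0.82Y = 861, so Y = 861/0.82 = 1050

Y = 1050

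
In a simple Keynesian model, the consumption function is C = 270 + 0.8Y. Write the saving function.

S = Y − C = Y − (270 + 0.8Y) = -270 + (1 − 0.8)Y

S = -270 + 0.2Y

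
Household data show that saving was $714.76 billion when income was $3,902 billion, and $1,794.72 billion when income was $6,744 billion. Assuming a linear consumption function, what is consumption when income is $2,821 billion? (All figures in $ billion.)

C = 2517.02

MPS = ΔS/ΔY = (1794.72 − 714.76)/(6744 − 3902) = 1079.96/2842 = 0.38
MPC = 1 − MPS = 0.62
Autonomous saving = 714.76 − 0.38(3902) = -768, so a = 768
C = 768 + 0.62(2821) = 768 + 1749.02 = 2517.02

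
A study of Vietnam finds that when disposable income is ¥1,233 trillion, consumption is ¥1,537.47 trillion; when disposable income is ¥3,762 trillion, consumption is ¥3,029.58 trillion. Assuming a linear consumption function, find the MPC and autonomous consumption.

MPC = 0.59; a = 810

MPC = ΔC/ΔY = (3029.58 − 1537.47)/(3762 − 1233) = 1492.11/2529 = 0.59
a = C − MPC·Y = 1537.47 − 0.59(1233) = 1537.47 − 727.47 = 810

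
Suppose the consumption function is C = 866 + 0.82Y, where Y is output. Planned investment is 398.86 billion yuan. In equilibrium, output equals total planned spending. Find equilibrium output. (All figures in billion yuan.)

Y = 7027

Y = C + I = 866 + 0.82Y + 398.86
Y − 0.82Y = 1264.86
0.18Y = 1264.86, so Y = 1264.86/0.18 = 7027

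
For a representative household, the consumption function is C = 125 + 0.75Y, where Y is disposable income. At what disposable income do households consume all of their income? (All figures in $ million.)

Y = 500

At break-even, C = Y: 125 + 0.75Y = Y
0.25Y = 125, so Y = 125/0.25 = 500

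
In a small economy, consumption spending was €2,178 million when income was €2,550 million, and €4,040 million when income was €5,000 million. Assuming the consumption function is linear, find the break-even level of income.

Y = 1000

MPC = (4040 − 2178)/(5000 − 2550) = 1862/2450 = 0.76
a = 2178 − 0.76(2550) = 2178 − 1938 = 240
Break-even: Y = a/(1−MPC) = 240/0.24 = 1000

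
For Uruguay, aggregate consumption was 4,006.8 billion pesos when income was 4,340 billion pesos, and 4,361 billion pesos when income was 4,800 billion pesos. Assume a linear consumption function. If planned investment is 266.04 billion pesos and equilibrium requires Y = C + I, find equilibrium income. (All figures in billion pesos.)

MPC = (4361 − 4006.8)/(4800 − 4340) = 354.2/460 = 0.77
a = 4006.8 − 0.77(4340) = 665
Equilibrium: Y = 665 + 0.77Y + 266.04
0.23Y = 931.04, so Y = 931.04/0.23 = 4048

Y = 4048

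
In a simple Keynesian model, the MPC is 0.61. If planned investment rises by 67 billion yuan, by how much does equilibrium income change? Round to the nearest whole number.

ΔY ≈ 172

The multiplier is 1/(1 − MPC) = 1/0.39.
ΔY = 67/0.39 = 171.79 ≈ 172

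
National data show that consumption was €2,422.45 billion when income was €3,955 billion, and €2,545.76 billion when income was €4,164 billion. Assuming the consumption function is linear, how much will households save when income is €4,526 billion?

MPC = (2545.76 − 2422.45)/(4164 − 3955) = 123.31/209 = 0.59
a = 2422.45 − 0.59(3955) = 2422.45 − 2333.45 = 89
C = 89 + 0.59(4526) = 2759.34
S = 4526 − 2759.34 = 1766.66

S = 1766.66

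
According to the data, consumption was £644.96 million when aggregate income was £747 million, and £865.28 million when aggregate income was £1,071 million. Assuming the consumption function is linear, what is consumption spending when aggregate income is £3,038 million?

MPC = (865.28 − 644.96)/(1071 − 747) = 220.32/324 = 0.68
a = 644.96 − 0.68(747) = 644.96 − 507.96 = 137
C = 137 + 0.68(3038) = 137 + 2065.84 = 2202.84

C = 2202.84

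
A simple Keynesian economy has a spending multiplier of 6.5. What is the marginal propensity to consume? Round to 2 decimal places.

MPC = 0.85

k = 1/(1 − MPC), so 1 − MPC = 1/k = 1/6.5 = 0.1538
MPC = 1 − 0.1538 = 0.85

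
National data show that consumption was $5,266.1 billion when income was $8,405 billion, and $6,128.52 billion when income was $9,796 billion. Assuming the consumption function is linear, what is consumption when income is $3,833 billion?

C = 2431.46

MPC = (6128.52 − 5266.1)/(9796 − 8405) = 862.42/1391 = 0.62
a = 5266.1 − 0.62(8405) = 5266.1 − 5211.1 = 55
C = 55 + 0.62(3833) = 55 + 2376.46 = 2431.46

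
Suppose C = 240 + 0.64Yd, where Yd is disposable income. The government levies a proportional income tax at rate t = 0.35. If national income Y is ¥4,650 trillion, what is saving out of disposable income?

Yd = (1 − 0.35)(4650) = 0.65(4650) = 3022.5
C = 240 + 0.64(3022.5) = 240 + 1934.4 = 2174.4
S = Yd − C = 3022.5 − 2174.4 = 848.1

S = 848.1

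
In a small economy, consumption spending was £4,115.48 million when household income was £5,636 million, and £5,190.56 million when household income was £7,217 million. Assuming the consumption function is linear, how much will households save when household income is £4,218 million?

S = 1066.76

MPC = (5190.56 − 4115.48)/(7217 − 5636) = 1075.08/1581 = 0.68
a = 4115.48 − 0.68(5636) = 4115.48 − 3832.48 = 283
C = 283 + 0.68(4218) = 3151.24
S = 4218 − 3151.24 = 1066.76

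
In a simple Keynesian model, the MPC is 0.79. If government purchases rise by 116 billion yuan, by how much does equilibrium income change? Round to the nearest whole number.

The multiplier is 1/(1 − MPC) = 1/0.21.
ΔY = 116/0.21 = 552.38 ≈ 552

ΔY ≈ 552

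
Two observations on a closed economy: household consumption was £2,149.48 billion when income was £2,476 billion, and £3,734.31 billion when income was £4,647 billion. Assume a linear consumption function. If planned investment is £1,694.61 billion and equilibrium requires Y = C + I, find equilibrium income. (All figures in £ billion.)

MPC = (3734.31 − 2149.48)/(4647 − 2476) = 1584.83/2171 = 0.73
a = 2149.48 − 0.73(2476) = 342
Equilibrium: Y = 342 + 0.73Y + 1694.61
0.27Y = 2036.61, so Y = 2036.61/0.27 = 7543

Y = 7543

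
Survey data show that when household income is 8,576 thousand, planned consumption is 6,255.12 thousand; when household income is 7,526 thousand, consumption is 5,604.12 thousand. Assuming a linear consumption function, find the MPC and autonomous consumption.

MPC = 0.62; a = 938

MPC = ΔC/ΔY = (6255.12 − 5604.12)/(8576 − 7526) = 651/1050 = 0.62
a = C − MPC·Y = 5604.12 − 0.62(7526) = 5604.12 − 4666.12 = 938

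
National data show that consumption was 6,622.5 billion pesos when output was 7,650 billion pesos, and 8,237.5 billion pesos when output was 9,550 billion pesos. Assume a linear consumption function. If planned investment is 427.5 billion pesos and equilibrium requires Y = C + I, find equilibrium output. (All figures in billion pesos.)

MPC = (8237.5 − 6622.5)/(9550 − 7650) = 1615/1900 = 0.85
a = 6622.5 − 0.85(7650) = 120
Equilibrium: Y = 120 + 0.85Y + 427.5
0.15Y = 547.5, so Y = 547.5/0.15 = 3650

Y = 3650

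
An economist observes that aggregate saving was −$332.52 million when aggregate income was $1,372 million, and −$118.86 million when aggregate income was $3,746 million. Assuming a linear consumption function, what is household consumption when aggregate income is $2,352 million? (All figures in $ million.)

MPS = ΔS/ΔY = (-118.86 − (-332.52))/(3746 − 1372) = 213.66/2374 = 0.09
MPC = 1 − MPS = 0.91
Autonomous saving = -332.52 − 0.09(1372) = -456, so a = 456
C = 456 + 0.91(2352) = 456 + 2140.32 = 2596.32

C = 2596.32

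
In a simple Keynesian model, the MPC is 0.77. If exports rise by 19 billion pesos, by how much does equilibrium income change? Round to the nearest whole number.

The multiplier is 1/(1 − MPC) = 1/0.23.
ΔY = 19/0.23 = 82.61 ≈ 83

ΔY ≈ 83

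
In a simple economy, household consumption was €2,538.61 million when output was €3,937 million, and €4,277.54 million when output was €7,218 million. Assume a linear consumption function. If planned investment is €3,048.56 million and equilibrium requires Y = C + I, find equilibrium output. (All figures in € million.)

Y = 7448

MPC = (4277.54 − 2538.61)/(7218 − 3937) = 1738.93/3281 = 0.53
a = 2538.61 − 0.53(3937) = 452
Equilibrium: Y = 452 + 0.53Y + 3048.56
0.47Y = 3500.56, so Y = 3500.56/0.47 = 7448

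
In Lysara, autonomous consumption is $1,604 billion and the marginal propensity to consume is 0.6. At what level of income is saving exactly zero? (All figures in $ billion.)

At break-even, C = Y: 1604 + 0.6Y = Y
0.4Y = 1604, so Y = 1604/0.4 = 4010

Y = 4010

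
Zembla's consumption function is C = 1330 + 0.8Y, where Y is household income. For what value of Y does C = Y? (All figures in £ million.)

At break-even, C = Y: 1330 + 0.8Y = Y
0.2Y = 1330, so Y = 1330/0.2 = 6650

Y = 6650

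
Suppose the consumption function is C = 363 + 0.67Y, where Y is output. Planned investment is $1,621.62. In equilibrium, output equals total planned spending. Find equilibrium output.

Y = C + I = 363 + 0.67Y + 1621.62
Y − 0.67Y = 1984.62
0.33Y = 1984.62, so Y = 1984.62/0.33 = 6014

Y = 6014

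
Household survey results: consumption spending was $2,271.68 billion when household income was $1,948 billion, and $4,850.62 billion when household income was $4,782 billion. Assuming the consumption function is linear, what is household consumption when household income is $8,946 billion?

MPC = (4850.62 − 2271.68)/(4782 − 1948) = 2578.94/2834 = 0.91
a = 2271.68 − 0.91(1948) = 2271.68 − 1772.68 = 499
C = 499 + 0.91(8946) = 499 + 8140.86 = 8639.86

C = 8639.86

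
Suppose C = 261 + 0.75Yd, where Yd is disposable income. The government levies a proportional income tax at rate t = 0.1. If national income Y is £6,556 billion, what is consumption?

C = 4686.3

Yd = (1 − 0.1)(6556) = 0.9(6556) = 5900.4
C = 261 + 0.75(5900.4) = 261 + 4425.3 = 4686.3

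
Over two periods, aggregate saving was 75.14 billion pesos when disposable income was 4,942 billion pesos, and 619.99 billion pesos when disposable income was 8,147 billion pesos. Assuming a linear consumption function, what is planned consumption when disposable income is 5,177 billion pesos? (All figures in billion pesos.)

C = 5061.91

MPS = ΔS/ΔY = (619.99 − 75.14)/(8147 − 4942) = 544.85/3205 = 0.17
MPC = 1 − MPS = 0.83
Autonomous saving = 75.14 − 0.17(4942) = -765, so a = 765
C = 765 + 0.83(5177) = 765 + 4296.91 = 5061.91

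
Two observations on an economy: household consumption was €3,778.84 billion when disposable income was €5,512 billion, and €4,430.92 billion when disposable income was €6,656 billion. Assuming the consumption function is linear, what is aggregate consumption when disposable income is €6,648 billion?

MPC = (4430.92 − 3778.84)/(6656 − 5512) = 652.08/1144 = 0.57
a = 3778.84 − 0.57(5512) = 3778.84 − 3141.84 = 637
C = 637 + 0.57(6648) = 637 + 3789.36 = 4426.36

C = 4426.36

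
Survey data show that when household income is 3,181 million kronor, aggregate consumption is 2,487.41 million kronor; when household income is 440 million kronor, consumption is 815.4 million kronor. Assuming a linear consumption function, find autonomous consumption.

a = 547

MPC = ΔC/ΔY = (2487.41 − 815.4)/(3181 − 440) = 1672.01/2741 = 0.61
a = C − MPC·Y = 815.4 − 0.61(440) = 815.4 − 268.4 = 547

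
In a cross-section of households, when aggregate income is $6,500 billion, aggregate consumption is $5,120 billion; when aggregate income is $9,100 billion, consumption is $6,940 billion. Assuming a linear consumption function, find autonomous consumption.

MPC = ΔC/ΔY = (6940 − 5120)/(9100 − 6500) = 1820/2600 = 0.7
a = C − MPC·Y = 5120 − 0.7(6500) = 5120 − 4550 = 570

a = 570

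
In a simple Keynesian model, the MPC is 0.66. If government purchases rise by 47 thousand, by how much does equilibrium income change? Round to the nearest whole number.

The multiplier is 1/(1 − MPC) = 1/0.34.
ΔY = 47/0.34 = 138.24 ≈ 138

ΔY ≈ 138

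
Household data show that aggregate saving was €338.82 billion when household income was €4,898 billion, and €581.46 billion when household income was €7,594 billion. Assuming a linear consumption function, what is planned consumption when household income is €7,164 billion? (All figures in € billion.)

C = 6621.24

MPS = ΔS/ΔY = (581.46 − 338.82)/(7594 − 4898) = 242.64/2696 = 0.09
MPC = 1 − MPS = 0.91
Autonomous saving = 338.82 − 0.09(4898) = -102, so a = 102
C = 102 + 0.91(7164) = 102 + 6519.24 = 6621.24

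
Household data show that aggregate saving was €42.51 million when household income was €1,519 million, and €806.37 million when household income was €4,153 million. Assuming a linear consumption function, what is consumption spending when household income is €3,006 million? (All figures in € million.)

MPS = ΔS/ΔY = (806.37 − 42.51)/(4153 − 1519) = 763.86/2634 = 0.29
MPC = 1 − MPS = 0.71
Autonomous saving = 42.51 − 0.29(1519) = -398, so a = 398
C = 398 + 0.71(3006) = 398 + 2134.26 = 2532.26

C = 2532.26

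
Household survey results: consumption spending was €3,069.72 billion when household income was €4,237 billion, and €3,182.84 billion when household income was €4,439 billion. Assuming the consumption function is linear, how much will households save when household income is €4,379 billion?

MPC = (3182.84 − 3069.72)/(4439 − 4237) = 113.12/202 = 0.56
a = 3069.72 − 0.56(4237) = 3069.72 − 2372.72 = 697
C = 697 + 0.56(4379) = 3149.24
S = 4379 − 3149.24 = 1229.76

S = 1229.76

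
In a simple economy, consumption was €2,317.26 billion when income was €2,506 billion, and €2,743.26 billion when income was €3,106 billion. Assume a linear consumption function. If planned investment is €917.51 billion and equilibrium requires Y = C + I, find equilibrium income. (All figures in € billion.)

MPC = (2743.26 − 2317.26)/(3106 − 2506) = 426/600 = 0.71
a = 2317.26 − 0.71(2506) = 538
Equilibrium: Y = 538 + 0.71Y + 917.51
0.29Y = 1455.51, so Y = 1455.51/0.29 = 5019

Y = 5019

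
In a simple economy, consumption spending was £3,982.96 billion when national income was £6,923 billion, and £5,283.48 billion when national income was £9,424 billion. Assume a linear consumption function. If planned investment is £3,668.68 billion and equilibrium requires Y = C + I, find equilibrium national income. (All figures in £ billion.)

MPC = (5283.48 − 3982.96)/(9424 − 6923) = 1300.52/2501 = 0.52
a = 3982.96 − 0.52(6923) = 383
Equilibrium: Y = 383 + 0.52Y + 3668.68
0.48Y = 4051.68, so Y = 4051.68/0.48 = 8441

Y = 8441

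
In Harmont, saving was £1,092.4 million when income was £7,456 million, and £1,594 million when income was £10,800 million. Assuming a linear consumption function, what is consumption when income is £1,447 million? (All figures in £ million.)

C = 1255.95

MPS = ΔS/ΔY = (1594 − 1092.4)/(10800 − 7456) = 501.6/3344 = 0.15
MPC = 1 − MPS = 0.85
Autonomous saving = 1092.4 − 0.15(7456) = -26, so a = 26
C = 26 + 0.85(1447) = 26 + 1229.95 = 1255.95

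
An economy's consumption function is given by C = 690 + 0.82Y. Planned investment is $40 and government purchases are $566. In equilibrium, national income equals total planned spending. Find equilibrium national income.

Y = C + I + G = 690 + 0.82Y + 40 + 566
Y − 0.82Y = 1296
0.18Y = 1296, so Y = 1296/0.18 = 7200

Y = 7200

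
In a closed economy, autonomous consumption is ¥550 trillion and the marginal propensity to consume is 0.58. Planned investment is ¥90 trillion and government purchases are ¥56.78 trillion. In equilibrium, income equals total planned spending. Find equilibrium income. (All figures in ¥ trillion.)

Y = 1659

Y = C + I + G = 550 + 0.58Y + 90 + 56.78
Y − 0.58Y = 696.78
0.42Y = 696.78, so Y = 696.78/0.42 = 1659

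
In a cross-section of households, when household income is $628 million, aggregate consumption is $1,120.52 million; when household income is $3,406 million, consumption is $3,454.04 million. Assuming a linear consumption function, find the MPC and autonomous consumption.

MPC = 0.84; a = 593

MPC = ΔC/ΔY = (3454.04 − 1120.52)/(3406 − 628) = 2333.52/2778 = 0.84
a = C − MPC·Y = 1120.52 − 0.84(628) = 1120.52 − 527.52 = 593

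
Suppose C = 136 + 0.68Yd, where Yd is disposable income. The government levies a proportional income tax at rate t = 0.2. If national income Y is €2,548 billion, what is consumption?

Yd = (1 − 0.2)(2548) = 0.8(2548) = 2038.4
C = 136 + 0.68(2038.4) = 136 + 1386.112 = 1522.112

C = 1522.112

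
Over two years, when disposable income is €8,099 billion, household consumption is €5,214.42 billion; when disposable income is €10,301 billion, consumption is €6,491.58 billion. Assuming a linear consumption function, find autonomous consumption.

MPC = ΔC/ΔY = (6491.58 − 5214.42)/(10301 − 8099) = 1277.16/2202 = 0.58
a = C − MPC·Y = 5214.42 − 0.58(8099) = 5214.42 − 4697.42 = 517

a = 517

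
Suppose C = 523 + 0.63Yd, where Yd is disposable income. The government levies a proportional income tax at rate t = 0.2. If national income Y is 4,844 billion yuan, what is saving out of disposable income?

S = 910.824

Yd = (1 − 0.2)(4844) = 0.8(4844) = 3875.2
C = 523 + 0.63(3875.2) = 523 + 2441.376 = 2964.376
S = Yd − C = 3875.2 − 2964.376 = 910.824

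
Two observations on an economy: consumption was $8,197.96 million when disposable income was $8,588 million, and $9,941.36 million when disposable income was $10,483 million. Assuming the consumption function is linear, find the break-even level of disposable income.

MPC = (9941.36 − 8197.96)/(10483 − 8588) = 1743.4/1895 = 0.92
a = 8197.96 − 0.92(8588) = 8197.96 − 7900.96 = 297
Break-even: Y = a/(1−MPC) = 297/0.08 = 3712.5

Y = 3712.5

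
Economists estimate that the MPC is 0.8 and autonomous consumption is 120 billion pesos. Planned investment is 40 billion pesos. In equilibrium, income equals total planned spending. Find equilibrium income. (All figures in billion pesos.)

Y = C + I = 120 + 0.8Y + 40
Y − 0.8Y = 160
0.2Y = 160, so Y = 160/0.2 = 800

Y = 800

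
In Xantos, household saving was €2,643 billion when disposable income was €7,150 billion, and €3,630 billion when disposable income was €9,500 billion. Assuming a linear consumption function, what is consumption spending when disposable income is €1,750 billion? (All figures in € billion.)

C = 1375

MPS = ΔS/ΔY = (3630 − 2643)/(9500 − 7150) = 987/2350 = 0.42
MPC = 1 − MPS = 0.58
Autonomous saving = 2643 − 0.42(7150) = -360, so a = 360
C = 360 + 0.58(1750) = 360 + 1015 = 1375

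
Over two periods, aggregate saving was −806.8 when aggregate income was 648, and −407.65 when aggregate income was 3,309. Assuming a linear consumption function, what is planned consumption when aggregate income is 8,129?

MPS = ΔS/ΔY = (-407.65 − (-806.8))/(3309 − 648) = 399.15/2661 = 0.15
MPC = 1 − MPS = 0.85
Autonomous saving = -806.8 − 0.15(648) = -904, so a = 904
C = 904 + 0.85(8129) = 904 + 6909.65 = 7813.65

C = 7813.65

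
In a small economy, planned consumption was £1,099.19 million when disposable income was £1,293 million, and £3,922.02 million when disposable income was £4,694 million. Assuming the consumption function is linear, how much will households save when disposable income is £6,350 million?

S = 1053.5

MPC = (3922.02 − 1099.19)/(4694 − 1293) = 2822.83/3401 = 0.83
a = 1099.19 − 0.83(1293) = 1099.19 − 1073.19 = 26
C = 26 + 0.83(6350) = 5296.5
S = 6350 − 5296.5 = 1053.5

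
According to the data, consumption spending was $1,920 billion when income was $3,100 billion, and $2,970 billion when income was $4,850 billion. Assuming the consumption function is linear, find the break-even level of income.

MPC = (2970 − 1920)/(4850 − 3100) = 1050/1750 = 0.6
a = 1920 − 0.6(3100) = 1920 − 1860 = 60
Break-even: Y = a/(1−MPC) = 60/0.4 = 150

Y = 150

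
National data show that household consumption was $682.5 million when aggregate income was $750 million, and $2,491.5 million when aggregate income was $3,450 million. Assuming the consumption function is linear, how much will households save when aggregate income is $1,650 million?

MPC = (2491.5 − 682.5)/(3450 − 750) = 1809/2700 = 0.67
a = 682.5 − 0.67(750) = 682.5 − 502.5 = 180
C = 180 + 0.67(1650) = 1285.5
S = 1650 − 1285.5 = 364.5

S = 364.5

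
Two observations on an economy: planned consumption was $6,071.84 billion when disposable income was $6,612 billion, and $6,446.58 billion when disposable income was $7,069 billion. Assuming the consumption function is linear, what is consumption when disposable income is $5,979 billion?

MPC = (6446.58 − 6071.84)/(7069 − 6612) = 374.74/457 = 0.82
a = 6071.84 − 0.82(6612) = 6071.84 − 5421.84 = 650
C = 650 + 0.82(5979) = 650 + 4902.78 = 5552.78

C = 5552.78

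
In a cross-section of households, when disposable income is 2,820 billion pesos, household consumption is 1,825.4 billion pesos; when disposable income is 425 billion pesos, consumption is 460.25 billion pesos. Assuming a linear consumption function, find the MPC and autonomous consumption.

MPC = ΔC/ΔY = (1825.4 − 460.25)/(2820 − 425) = 1365.15/2395 = 0.57
a = C − MPC·Y = 460.25 − 0.57(425) = 460.25 − 242.25 = 218

MPC = 0.57; a = 218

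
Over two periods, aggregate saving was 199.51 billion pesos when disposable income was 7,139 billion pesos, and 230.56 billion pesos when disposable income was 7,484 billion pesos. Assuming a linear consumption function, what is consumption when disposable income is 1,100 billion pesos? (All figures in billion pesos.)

MPS = ΔS/ΔY = (230.56 − 199.51)/(7484 − 7139) = 31.05/345 = 0.09
MPC = 1 − MPS = 0.91
Autonomous saving = 199.51 − 0.09(7139) = -443, so a = 443
C = 443 + 0.91(1100) = 443 + 1001 = 1444

C = 1444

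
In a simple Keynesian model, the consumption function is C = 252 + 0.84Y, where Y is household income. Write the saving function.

S = Y − C = Y − (252 + 0.84Y) = -252 + (1 − 0.84)Y

S = -252 + 0.16Y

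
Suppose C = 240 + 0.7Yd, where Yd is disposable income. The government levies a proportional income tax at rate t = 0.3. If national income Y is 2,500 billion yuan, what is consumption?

Yd = (1 − 0.3)(2500) = 0.7(2500) = 1750
C = 240 + 0.7(1750) = 240 + 1225 = 1465

C = 1465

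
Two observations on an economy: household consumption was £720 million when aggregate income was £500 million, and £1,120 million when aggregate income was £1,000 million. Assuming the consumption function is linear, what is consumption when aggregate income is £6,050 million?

MPC = (1120 − 720)/(1000 − 500) = 400/500 = 0.8
a = 720 − 0.8(500) = 720 − 400 = 320
C = 320 + 0.8(6050) = 320 + 4840 = 5160

C = 5160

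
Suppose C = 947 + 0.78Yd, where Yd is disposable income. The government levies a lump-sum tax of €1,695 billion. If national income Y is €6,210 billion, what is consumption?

C = 4468.7

Yd = Y − T = 6210 − 1695 = 4515
C = 947 + 0.78(4515) = 947 + 3521.7 = 4468.7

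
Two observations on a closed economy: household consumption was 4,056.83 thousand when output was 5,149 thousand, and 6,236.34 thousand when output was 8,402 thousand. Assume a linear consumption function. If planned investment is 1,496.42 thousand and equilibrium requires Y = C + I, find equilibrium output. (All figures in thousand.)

MPC = (6236.34 − 4056.83)/(8402 − 5149) = 2179.51/3253 = 0.67
a = 4056.83 − 0.67(5149) = 607
Equilibrium: Y = 607 + 0.67Y + 1496.42
0.33Y = 2103.42, so Y = 2103.42/0.33 = 6374

Y = 6374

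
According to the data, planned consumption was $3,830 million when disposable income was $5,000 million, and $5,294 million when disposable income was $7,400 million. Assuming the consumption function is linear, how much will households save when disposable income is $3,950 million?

S = 760.5

MPC = (5294 − 3830)/(7400 − 5000) = 1464/2400 = 0.61
a = 3830 − 0.61(5000) = 3830 − 3050 = 780
C = 780 + 0.61(3950) = 3189.5
S = 3950 − 3189.5 = 760.5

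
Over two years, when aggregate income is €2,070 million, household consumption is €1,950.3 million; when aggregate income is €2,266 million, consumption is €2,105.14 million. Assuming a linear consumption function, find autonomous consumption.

MPC = ΔC/ΔY = (2105.14 − 1950.3)/(2266 − 2070) = 154.84/196 = 0.79
a = C − MPC·Y = 1950.3 − 0.79(2070) = 1950.3 − 1635.3 = 315

a = 315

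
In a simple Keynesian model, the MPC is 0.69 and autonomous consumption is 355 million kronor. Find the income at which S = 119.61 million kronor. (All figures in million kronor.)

Y = 1531

S = Y − C = -355 + 0.31Y
-355 + 0.31Y = 119.61, so 0.31Y = 474.61 and Y = 1531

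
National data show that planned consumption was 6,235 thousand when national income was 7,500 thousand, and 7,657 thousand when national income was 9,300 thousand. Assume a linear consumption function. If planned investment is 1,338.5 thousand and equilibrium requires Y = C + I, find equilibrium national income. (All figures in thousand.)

MPC = (7657 − 6235)/(9300 − 7500) = 1422/1800 = 0.79
a = 6235 − 0.79(7500) = 310
Equilibrium: Y = 310 + 0.79Y + 1338.5
0.21Y = 1648.5, so Y = 1648.5/0.21 = 7850

Y = 7850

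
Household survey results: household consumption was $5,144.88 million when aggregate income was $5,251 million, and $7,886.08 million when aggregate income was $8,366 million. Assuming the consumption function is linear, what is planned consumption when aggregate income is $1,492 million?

MPC = (7886.08 − 5144.88)/(8366 − 5251) = 2741.2/3115 = 0.88
a = 5144.88 − 0.88(5251) = 5144.88 − 4620.88 = 524
C = 524 + 0.88(1492) = 524 + 1312.96 = 1836.96

C = 1836.96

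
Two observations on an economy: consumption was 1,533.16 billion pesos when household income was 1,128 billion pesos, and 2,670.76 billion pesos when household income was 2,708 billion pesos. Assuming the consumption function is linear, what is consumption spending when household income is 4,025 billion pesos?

C = 3619

MPC = (2670.76 − 1533.16)/(2708 − 1128) = 1137.6/1580 = 0.72
a = 1533.16 − 0.72(1128) = 1533.16 − 812.16 = 721
C = 721 + 0.72(4025) = 721 + 2898 = 3619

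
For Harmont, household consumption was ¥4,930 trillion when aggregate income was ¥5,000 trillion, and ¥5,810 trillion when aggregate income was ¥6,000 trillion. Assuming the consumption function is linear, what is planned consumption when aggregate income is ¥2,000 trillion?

C = 2290

MPC = (5810 − 4930)/(6000 − 5000) = 880/1000 = 0.88
a = 4930 − 0.88(5000) = 4930 − 4400 = 530
C = 530 + 0.88(2000) = 530 + 1760 = 2290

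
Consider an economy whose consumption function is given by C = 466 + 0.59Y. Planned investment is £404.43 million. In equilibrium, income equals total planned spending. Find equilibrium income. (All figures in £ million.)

Y = C + I = 466 + 0.59Y + 404.43
Y − 0.59Y = 870.43
0.41Y = 870.43, so Y = 870.43/0.41 = 2123

Y = 2123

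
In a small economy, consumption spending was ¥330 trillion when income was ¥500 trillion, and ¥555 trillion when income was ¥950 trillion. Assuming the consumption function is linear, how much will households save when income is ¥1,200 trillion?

MPC = (555 − 330)/(950 − 500) = 225/450 = 0.5
a = 330 − 0.5(500) = 330 − 250 = 80
C = 80 + 0.5(1200) = 680
S = 1200 − 680 = 520

S = 520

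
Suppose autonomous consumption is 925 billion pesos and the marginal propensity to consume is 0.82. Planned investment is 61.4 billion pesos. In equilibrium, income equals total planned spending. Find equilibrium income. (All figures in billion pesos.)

Y = C + I = 925 + 0.82Y + 61.4
Y − 0.82Y = 986.4
0.18Y = 986.4, so Y = 986.4/0.18 = 5480

Y = 5480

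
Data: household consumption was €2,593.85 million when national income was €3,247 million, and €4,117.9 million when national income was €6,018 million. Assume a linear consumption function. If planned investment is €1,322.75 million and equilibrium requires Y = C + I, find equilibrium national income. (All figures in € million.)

MPC = (4117.9 − 2593.85)/(6018 − 3247) = 1524.05/2771 = 0.55
a = 2593.85 − 0.55(3247) = 808
Equilibrium: Y = 808 + 0.55Y + 1322.75
0.45Y = 2130.75, so Y = 2130.75/0.45 = 4735

Y = 4735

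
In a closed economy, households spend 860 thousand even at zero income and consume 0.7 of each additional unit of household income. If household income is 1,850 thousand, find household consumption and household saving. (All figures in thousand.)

C = 2155; S = -305

C = 860 + 0.7(1850) = 860 + 1295 = 2155
S = Y − C = 1850 − 2155 = -305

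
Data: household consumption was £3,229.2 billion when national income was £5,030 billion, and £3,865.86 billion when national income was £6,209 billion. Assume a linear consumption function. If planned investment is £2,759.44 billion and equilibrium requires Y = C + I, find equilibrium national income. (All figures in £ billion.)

Y = 7114

MPC = (3865.86 − 3229.2)/(6209 − 5030) = 636.66/1179 = 0.54
a = 3229.2 − 0.54(5030) = 513
Equilibrium: Y = 513 + 0.54Y + 2759.44
0.46Y = 3272.44, so Y = 3272.44/0.46 = 7114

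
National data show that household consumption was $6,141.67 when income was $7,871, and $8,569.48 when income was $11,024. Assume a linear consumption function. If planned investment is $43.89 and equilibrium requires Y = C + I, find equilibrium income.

Y = 543

MPC = (8569.48 − 6141.67)/(11024 − 7871) = 2427.81/3153 = 0.77
a = 6141.67 − 0.77(7871) = 81
Equilibrium: Y = 81 + 0.77Y + 43.89
0.23Y = 124.89, so Y = 124.89/0.23 = 543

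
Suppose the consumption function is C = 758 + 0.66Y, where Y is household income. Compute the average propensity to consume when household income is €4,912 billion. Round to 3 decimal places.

C = 758 + 0.66(4912) = 3999.92
APC = C/Y = 3999.92/4912 = 0.814

APC = 0.814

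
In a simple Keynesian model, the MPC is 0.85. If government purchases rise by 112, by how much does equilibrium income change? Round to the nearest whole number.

ΔY ≈ 747

The multiplier is 1/(1 − MPC) = 1/0.15.
ΔY = 112/0.15 = 746.67 ≈ 747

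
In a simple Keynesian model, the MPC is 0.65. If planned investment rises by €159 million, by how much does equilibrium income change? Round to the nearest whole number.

The multiplier is 1/(1 − MPC) = 1/0.35.
ΔY = 159/0.35 = 454.29 ≈ 454

ΔY ≈ 454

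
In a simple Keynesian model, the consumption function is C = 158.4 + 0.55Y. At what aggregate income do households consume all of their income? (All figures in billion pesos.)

At break-even, C = Y: 158.4 + 0.55Y = Y
0.45Y = 158.4, so Y = 158.4/0.45 = 352

Y = 352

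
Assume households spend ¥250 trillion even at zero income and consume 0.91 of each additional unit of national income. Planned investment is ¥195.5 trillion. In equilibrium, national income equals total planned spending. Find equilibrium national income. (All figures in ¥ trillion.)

Y = 4950

Y = C + I = 250 + 0.91Y + 195.5
Y − 0.91Y = 445.5
0.09Y = 445.5, so Y = 445.5/0.09 = 4950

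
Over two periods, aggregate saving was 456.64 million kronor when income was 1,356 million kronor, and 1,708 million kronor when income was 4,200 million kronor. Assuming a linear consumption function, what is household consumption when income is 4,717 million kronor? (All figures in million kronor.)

MPS = ΔS/ΔY = (1708 − 456.64)/(4200 − 1356) = 1251.36/2844 = 0.44
MPC = 1 − MPS = 0.56
Autonomous saving = 456.64 − 0.44(1356) = -140, so a = 140
C = 140 + 0.56(4717) = 140 + 2641.52 = 2781.52

C = 2781.52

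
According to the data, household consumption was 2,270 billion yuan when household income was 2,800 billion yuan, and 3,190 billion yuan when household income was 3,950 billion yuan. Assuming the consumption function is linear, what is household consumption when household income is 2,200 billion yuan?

MPC = (3190 − 2270)/(3950 − 2800) = 920/1150 = 0.8
a = 2270 − 0.8(2800) = 2270 − 2240 = 30
C = 30 + 0.8(2200) = 30 + 1760 = 1790

C = 1790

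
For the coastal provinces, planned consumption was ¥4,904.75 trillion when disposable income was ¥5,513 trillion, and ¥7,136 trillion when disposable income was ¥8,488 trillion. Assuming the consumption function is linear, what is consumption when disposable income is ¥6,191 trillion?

C = 5413.25

MPC = (7136 − 4904.75)/(8488 − 5513) = 2231.25/2975 = 0.75
a = 4904.75 − 0.75(5513) = 4904.75 − 4134.75 = 770
C = 770 + 0.75(6191) = 770 + 4643.25 = 5413.25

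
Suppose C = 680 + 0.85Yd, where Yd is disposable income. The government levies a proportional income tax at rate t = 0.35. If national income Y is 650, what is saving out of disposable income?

S = -616.625

Yd = (1 − 0.35)(650) = 0.65(650) = 422.5
C = 680 + 0.85(422.5) = 680 + 359.125 = 1039.125
S = Yd − C = 422.5 − 1039.125 = -616.625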